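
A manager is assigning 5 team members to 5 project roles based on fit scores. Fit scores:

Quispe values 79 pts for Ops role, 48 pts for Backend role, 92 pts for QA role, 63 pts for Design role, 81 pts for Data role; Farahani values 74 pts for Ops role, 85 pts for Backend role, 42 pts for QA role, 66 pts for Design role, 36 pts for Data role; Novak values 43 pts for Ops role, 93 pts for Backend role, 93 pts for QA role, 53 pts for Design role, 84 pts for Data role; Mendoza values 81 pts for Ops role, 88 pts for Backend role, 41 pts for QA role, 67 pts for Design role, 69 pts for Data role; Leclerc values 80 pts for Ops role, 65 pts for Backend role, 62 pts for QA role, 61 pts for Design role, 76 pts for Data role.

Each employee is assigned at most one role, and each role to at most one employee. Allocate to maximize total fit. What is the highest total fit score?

Optimal: Quispe→QA role (92 pts), Farahani→Design role (66 pts), Novak→Data role (84 pts), Mendoza→Backend role (88 pts), Leclerc→Ops role (80 pts) — total 92+66+84+88+80 = 410 pts.
Max-entry greedy (repeatedly take the single best remaining cell) gives 408 pts, worse by 2.
Next-best assignment: Quispe→QA role, Farahani→Backend role, Novak→Data role, Mendoza→Design role, Leclerc→Ops role = 408 pts.
Swapping Leclerc↔Mendoza (Leclerc→Backend role 65 pts, Mendoza→Ops role 81 pts) loses 22.

Max total: 410 pts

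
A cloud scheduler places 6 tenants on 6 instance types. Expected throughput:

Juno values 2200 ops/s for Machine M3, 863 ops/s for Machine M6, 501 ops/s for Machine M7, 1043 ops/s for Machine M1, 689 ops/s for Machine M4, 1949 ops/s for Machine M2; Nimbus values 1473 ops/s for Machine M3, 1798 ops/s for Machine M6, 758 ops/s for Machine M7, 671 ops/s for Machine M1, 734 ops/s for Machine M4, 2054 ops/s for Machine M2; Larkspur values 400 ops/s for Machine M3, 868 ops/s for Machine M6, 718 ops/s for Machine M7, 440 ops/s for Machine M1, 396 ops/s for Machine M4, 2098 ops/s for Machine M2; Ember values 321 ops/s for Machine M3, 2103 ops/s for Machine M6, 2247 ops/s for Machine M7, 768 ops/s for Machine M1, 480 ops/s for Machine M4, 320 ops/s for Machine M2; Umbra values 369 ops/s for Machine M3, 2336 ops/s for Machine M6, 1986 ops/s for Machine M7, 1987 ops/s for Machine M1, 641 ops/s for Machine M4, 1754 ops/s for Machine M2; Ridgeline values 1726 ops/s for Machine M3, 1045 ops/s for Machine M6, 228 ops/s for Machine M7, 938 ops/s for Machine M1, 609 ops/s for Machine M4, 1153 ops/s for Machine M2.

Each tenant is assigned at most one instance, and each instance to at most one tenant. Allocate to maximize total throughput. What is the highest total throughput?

Max total: 10939 ops/s

Optimal: Juno→Machine M3 (2200 ops/s), Nimbus→Machine M6 (1798 ops/s), Larkspur→Machine M2 (2098 ops/s), Ember→Machine M7 (2247 ops/s), Umbra→Machine M1 (1987 ops/s), Ridgeline→Machine M4 (609 ops/s) — total 2200+1798+2098+2247+1987+609 = 10939 ops/s.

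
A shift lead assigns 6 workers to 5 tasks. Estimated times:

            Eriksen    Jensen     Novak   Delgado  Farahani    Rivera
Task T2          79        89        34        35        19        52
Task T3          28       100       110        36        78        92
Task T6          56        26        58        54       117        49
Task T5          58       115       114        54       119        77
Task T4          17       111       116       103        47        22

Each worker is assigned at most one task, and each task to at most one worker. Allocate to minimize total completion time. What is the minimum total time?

Optimal: Farahani→Task T2 (19 min), Eriksen→Task T3 (28 min), Jensen→Task T6 (26 min), Delgado→Task T5 (54 min), Rivera→Task T4 (22 min) — total 19+28+26+54+22 = 149 min.
Min-entry greedy (repeatedly take the single cheapest remaining cell) gives 175 min, worse by 26.
Next-best assignment: Farahani→Task T2, Delgado→Task T3, Jensen→Task T6, Eriksen→Task T5, Rivera→Task T4 = 161 min.

Min total: 149 min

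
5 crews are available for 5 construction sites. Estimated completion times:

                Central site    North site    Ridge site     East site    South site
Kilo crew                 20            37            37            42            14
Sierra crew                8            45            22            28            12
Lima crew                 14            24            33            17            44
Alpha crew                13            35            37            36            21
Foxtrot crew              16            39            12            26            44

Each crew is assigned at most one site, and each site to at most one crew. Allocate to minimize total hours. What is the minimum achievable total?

Optimal: Kilo crew→South site (14 hours), Sierra crew→Central site (8 hours), Lima crew→East site (17 hours), Alpha crew→North site (35 hours), Foxtrot crew→Ridge site (12 hours) — total 14+8+17+35+12 = 86 hours.
Column-greedy (each site in turn goes to its cheapest remaining crew) gives 94 hours, worse by 8.
Next-best assignment: Kilo crew→North site, Sierra crew→South site, Lima crew→East site, Alpha crew→Central site, Foxtrot crew→Ridge site = 91 hours.
Every other assignment is strictly worse.

Min total: 86 hours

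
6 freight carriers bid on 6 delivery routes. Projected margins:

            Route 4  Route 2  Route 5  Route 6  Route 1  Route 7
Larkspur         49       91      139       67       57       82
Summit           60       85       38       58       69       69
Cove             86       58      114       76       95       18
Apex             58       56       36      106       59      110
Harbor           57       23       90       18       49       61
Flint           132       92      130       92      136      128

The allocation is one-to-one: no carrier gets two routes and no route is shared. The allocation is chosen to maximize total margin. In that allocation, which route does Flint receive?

Flint receives Route 4.

Optimal: Larkspur→Route 5 ($139k), Summit→Route 2 ($85k), Cove→Route 1 ($95k), Apex→Route 6 ($106k), Harbor→Route 7 ($61k), Flint→Route 4 ($132k) — total 139+85+95+106+61+132 = $618k.
Column-greedy (each route in turn goes to its best remaining carrier) gives $573k, worse by 45.
Checked against all permutations: $618k is optimal.
Flint's own top route is Route 1 ($136k), but forcing Flint→Route 1 and reassigning the rest optimally gives only $613k — worse by 5.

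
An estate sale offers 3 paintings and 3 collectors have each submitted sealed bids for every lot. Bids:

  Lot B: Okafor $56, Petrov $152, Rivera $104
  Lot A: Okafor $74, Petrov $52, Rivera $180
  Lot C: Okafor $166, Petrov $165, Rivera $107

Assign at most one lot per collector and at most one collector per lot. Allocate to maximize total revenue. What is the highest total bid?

Maximum total: $498

This is the linear assignment problem.
Optimal: Okafor→Lot C ($166), Petrov→Lot B ($152), Rivera→Lot A ($180) — total 166+152+180 = $498.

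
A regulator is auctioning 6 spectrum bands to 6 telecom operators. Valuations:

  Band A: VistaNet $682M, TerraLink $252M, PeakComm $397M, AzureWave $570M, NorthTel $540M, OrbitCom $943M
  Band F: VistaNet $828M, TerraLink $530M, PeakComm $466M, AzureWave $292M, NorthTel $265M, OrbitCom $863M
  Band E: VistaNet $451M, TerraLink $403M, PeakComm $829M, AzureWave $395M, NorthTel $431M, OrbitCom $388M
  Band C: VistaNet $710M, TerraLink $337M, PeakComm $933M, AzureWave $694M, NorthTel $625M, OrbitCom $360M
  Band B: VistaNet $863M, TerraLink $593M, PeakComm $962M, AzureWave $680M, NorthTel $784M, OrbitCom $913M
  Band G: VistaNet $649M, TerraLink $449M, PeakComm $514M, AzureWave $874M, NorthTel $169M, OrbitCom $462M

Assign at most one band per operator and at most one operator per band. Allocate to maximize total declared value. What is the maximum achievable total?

Maximum total: $4765M

Optimal: VistaNet→Band F ($828M), TerraLink→Band E ($403M), PeakComm→Band C ($933M), AzureWave→Band G ($874M), NorthTel→Band B ($784M), OrbitCom→Band A ($943M) — total 828+403+933+874+784+943 = $4765M.
Column-greedy (each band in turn goes to its best remaining operator) gives $4527M, worse by 238.
Next-best assignment: VistaNet→Band F, TerraLink→Band B, PeakComm→Band E, AzureWave→Band G, NorthTel→Band C, OrbitCom→Band A = $4692M.
Swapping TerraLink↔OrbitCom (TerraLink→Band A $252M, OrbitCom→Band E $388M) loses 706.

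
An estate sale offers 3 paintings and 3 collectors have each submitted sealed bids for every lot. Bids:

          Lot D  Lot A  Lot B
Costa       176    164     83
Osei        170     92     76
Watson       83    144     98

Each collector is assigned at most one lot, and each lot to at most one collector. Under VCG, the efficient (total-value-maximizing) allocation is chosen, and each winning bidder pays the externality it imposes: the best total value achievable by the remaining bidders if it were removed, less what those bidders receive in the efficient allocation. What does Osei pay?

Osei pays $58.

Efficient allocation: Costa→Lot A ($164), Osei→Lot D ($170), Watson→Lot B ($98); total welfare W = $432.
Osei receives Lot D at value $170, so the others get W − 170 = $262.
Without Osei: best allocation of the remaining 2 bidders over all 3 lots is Costa→Lot D ($176), Watson→Lot A ($144), total $320.
VCG payment = (others' best without Osei) − (others' welfare with Osei) = 320 − 262 = $58.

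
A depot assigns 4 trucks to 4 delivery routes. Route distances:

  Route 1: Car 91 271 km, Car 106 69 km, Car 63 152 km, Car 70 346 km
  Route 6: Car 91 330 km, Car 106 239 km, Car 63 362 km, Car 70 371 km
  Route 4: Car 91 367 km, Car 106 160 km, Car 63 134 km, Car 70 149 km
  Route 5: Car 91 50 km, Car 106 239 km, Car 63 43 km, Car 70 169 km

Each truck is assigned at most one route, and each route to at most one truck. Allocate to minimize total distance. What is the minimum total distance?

Min total: 590 km

Optimal: Car 91→Route 5 (50 km), Car 106→Route 6 (239 km), Car 63→Route 1 (152 km), Car 70→Route 4 (149 km) — total 50+239+152+149 = 590 km.
Row-greedy (each truck in turn takes its cheapest remaining route) gives 624 km, worse by 34.
Every other assignment is strictly worse.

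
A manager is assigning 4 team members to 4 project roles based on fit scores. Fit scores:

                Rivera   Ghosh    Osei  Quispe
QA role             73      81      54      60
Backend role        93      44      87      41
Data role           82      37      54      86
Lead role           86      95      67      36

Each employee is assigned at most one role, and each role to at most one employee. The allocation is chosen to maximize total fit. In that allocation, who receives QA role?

This is a one-to-one assignment (maximum-weight bipartite matching).
Optimal: Rivera→QA role (73 pts), Ghosh→Lead role (95 pts), Osei→Backend role (87 pts), Quispe→Data role (86 pts) — total 73+95+87+86 = 341 pts.
Column-greedy (each role in turn goes to its best remaining employee) gives 327 pts, worse by 14.
Swapping Osei↔Ghosh (Osei→Lead role 67 pts, Ghosh→Backend role 44 pts) loses 71.
Rivera's own top role is Backend role (93 pts), but forcing Rivera→Backend role and reassigning the rest optimally gives only 328 pts — worse by 13.

Rivera receives QA role.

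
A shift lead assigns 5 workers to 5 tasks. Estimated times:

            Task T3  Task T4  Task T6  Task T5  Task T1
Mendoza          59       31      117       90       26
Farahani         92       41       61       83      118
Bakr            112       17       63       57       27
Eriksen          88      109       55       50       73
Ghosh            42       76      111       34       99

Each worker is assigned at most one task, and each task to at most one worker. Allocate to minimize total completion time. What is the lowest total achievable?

Min total: 196 min

Treat this as an assignment problem: match each worker to one task.
Optimal: Mendoza→Task T1 (26 min), Farahani→Task T6 (61 min), Bakr→Task T4 (17 min), Eriksen→Task T5 (50 min), Ghosh→Task T3 (42 min) — total 26+61+17+50+42 = 196 min.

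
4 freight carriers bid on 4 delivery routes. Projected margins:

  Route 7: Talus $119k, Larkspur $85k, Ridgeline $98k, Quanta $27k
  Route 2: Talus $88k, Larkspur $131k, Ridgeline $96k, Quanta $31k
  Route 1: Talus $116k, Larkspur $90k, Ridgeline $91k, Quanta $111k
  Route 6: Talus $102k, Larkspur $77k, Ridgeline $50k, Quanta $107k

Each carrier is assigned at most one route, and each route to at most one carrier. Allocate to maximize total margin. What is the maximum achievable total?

Maximum total: $452k

Optimal: Talus→Route 1 ($116k), Larkspur→Route 2 ($131k), Ridgeline→Route 7 ($98k), Quanta→Route 6 ($107k) — total 116+131+98+107 = $452k.
Column-greedy (each route in turn goes to its best remaining carrier) gives $411k, worse by 41.
Next-best assignment: Talus→Route 7, Larkspur→Route 2, Ridgeline→Route 1, Quanta→Route 6 = $448k.
Swapping Ridgeline↔Quanta (Ridgeline→Route 6 $50k, Quanta→Route 7 $27k) loses 128.
Every other assignment is strictly worse.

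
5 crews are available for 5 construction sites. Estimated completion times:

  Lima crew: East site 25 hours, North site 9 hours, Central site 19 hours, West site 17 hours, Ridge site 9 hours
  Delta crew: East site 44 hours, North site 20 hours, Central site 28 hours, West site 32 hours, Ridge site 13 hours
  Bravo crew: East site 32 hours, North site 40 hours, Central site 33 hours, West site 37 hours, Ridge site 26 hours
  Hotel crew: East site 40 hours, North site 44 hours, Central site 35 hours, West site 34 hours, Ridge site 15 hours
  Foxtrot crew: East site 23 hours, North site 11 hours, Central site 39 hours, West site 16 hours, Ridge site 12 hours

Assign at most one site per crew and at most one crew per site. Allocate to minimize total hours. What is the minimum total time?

Optimal: Lima crew→North site (9 hours), Delta crew→Central site (28 hours), Bravo crew→East site (32 hours), Hotel crew→Ridge site (15 hours), Foxtrot crew→West site (16 hours) — total 9+28+32+15+16 = 100 hours.
Row-greedy (each crew in turn takes its cheapest remaining site) gives 127 hours, worse by 27.

Min total: 100 hours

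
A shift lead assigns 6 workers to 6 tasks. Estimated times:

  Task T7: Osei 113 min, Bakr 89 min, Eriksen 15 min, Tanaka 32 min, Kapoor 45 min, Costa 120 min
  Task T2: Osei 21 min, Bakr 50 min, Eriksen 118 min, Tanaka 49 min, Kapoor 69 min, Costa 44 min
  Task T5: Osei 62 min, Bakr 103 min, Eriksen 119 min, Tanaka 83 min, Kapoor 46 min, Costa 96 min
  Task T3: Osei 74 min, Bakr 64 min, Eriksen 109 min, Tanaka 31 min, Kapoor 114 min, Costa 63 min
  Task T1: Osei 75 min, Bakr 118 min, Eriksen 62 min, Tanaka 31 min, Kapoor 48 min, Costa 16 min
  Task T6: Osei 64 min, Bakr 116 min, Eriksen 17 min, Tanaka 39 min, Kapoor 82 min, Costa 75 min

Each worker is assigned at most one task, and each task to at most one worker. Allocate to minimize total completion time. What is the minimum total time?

Minimum total: 196 min

Optimal: Osei→Task T2 (21 min), Bakr→Task T3 (64 min), Eriksen→Task T6 (17 min), Tanaka→Task T7 (32 min), Kapoor→Task T5 (46 min), Costa→Task T1 (16 min) — total 21+64+17+32+46+16 = 196 min.
Min-entry greedy (repeatedly take the single cheapest remaining cell) gives 245 min, worse by 49.
Next-best assignment: Osei→Task T2, Bakr→Task T3, Eriksen→Task T7, Tanaka→Task T6, Kapoor→Task T5, Costa→Task T1 = 201 min.
Swapping Kapoor↔Eriksen (Kapoor→Task T6 82 min, Eriksen→Task T5 119 min) adds 138.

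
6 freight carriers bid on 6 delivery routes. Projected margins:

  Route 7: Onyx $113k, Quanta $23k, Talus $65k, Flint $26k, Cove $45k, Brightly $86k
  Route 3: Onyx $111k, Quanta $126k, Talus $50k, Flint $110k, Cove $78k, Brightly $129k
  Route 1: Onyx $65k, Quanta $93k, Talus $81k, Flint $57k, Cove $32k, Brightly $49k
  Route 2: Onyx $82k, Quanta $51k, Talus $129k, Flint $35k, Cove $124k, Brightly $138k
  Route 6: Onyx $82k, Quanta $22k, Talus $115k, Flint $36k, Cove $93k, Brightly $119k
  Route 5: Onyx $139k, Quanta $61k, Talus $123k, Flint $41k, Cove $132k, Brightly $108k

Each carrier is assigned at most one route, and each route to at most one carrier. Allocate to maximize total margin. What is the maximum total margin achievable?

Maximum total: $701k

Optimal: Onyx→Route 7 ($113k), Quanta→Route 1 ($93k), Talus→Route 6 ($115k), Flint→Route 3 ($110k), Cove→Route 5 ($132k), Brightly→Route 2 ($138k) — total 113+93+115+110+132+138 = $701k.
Max-entry greedy (repeatedly take the single best remaining cell) gives $620k, worse by 81.
Swapping Cove↔Quanta (Cove→Route 1 $32k, Quanta→Route 5 $61k) loses 132.
Checked against all permutations: $701k is optimal.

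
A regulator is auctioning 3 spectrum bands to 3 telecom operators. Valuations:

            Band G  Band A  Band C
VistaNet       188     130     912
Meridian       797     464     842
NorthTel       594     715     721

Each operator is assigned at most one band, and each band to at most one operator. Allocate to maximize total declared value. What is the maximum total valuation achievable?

Treat this as an assignment problem: match each operator to one band.
Optimal: VistaNet→Band C ($912M), Meridian→Band G ($797M), NorthTel→Band A ($715M) — total 912+797+715 = $2424M.
Swapping VistaNet↔Meridian (VistaNet→Band G $188M, Meridian→Band C $842M) loses 679.

Max total: $2424M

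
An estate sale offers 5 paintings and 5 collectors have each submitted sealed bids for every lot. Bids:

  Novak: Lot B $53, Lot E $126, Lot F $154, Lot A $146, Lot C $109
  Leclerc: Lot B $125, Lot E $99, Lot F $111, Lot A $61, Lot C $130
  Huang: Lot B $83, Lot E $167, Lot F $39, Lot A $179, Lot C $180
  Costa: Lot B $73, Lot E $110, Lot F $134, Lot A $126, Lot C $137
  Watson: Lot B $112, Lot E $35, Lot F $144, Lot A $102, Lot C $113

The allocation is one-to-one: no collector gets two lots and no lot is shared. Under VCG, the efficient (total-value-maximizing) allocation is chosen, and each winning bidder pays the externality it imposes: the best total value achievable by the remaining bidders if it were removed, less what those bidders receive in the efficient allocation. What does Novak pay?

Efficient allocation: Novak→Lot A ($146), Leclerc→Lot B ($125), Huang→Lot E ($167), Costa→Lot C ($137), Watson→Lot F ($144); total welfare W = $719.
Novak receives Lot A at value $146, so the others get W − 146 = $573.
Without Novak: best allocation of the remaining 4 bidders over all 5 lots is Leclerc→Lot B ($125), Huang→Lot A ($179), Costa→Lot C ($137), Watson→Lot F ($144), total $585.
VCG payment = (others' best without Novak) − (others' welfare with Novak) = 585 − 573 = $12.

Novak pays $12.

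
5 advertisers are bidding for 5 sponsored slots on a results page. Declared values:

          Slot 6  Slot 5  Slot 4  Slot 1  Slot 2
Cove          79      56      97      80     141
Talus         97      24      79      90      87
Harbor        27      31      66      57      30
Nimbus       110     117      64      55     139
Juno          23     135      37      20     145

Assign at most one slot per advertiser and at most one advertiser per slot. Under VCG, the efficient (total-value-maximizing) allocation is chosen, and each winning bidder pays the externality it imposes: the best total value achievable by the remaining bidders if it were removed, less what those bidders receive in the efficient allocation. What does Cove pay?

Efficient allocation: Cove→Slot 2 ($141), Talus→Slot 1 ($90), Harbor→Slot 4 ($66), Nimbus→Slot 6 ($110), Juno→Slot 5 ($135); total welfare W = $542.
Cove receives Slot 2 at value $141, so the others get W − 141 = $401.
Without Cove: best allocation of the remaining 4 bidders over all 5 slots is Talus→Slot 6 ($97), Harbor→Slot 4 ($66), Nimbus→Slot 2 ($139), Juno→Slot 5 ($135), total $437.
VCG payment = (others' best without Cove) − (others' welfare with Cove) = 437 − 401 = $36.

Cove pays $36.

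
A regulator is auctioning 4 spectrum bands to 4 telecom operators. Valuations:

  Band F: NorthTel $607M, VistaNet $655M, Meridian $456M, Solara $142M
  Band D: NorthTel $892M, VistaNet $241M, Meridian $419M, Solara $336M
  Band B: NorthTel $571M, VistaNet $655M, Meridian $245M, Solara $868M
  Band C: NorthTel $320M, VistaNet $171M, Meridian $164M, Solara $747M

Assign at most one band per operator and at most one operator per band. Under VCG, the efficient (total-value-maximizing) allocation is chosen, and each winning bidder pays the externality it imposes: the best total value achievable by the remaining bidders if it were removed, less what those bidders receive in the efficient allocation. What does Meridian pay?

Meridian pays $121M.

Efficient allocation: NorthTel→Band D ($892M), VistaNet→Band B ($655M), Meridian→Band F ($456M), Solara→Band C ($747M); total welfare W = $2750M.
Meridian receives Band F at value $456M, so the others get W − 456 = $2294M.
Without Meridian: best allocation of the remaining 3 bidders over all 4 bands is NorthTel→Band D ($892M), VistaNet→Band F ($655M), Solara→Band B ($868M), total $2415M.
VCG payment = (others' best without Meridian) − (others' welfare with Meridian) = 2415 − 2294 = $121M.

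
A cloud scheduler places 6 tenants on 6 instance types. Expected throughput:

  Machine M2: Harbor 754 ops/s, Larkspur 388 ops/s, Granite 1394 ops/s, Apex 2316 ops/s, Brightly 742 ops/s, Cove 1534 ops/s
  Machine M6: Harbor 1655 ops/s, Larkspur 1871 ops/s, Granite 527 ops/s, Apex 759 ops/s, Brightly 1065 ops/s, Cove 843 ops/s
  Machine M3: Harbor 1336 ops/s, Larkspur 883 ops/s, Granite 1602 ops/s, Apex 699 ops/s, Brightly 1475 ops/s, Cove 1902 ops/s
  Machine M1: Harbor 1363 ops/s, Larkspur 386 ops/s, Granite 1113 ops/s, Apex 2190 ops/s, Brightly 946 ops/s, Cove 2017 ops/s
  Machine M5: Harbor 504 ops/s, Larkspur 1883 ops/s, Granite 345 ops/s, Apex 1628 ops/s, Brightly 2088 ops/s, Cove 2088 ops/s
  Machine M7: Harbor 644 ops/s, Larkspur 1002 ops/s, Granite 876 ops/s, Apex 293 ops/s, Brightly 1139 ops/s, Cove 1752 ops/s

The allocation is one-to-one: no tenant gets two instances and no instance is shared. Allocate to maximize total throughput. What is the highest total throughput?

Optimal: Harbor→Machine M1 (1363 ops/s), Larkspur→Machine M6 (1871 ops/s), Granite→Machine M3 (1602 ops/s), Apex→Machine M2 (2316 ops/s), Brightly→Machine M5 (2088 ops/s), Cove→Machine M7 (1752 ops/s) — total 1363+1871+1602+2316+2088+1752 = 10992 ops/s.
Max-entry greedy (repeatedly take the single best remaining cell) gives 10538 ops/s, worse by 454.
Checked against all permutations: 10992 ops/s is optimal.

Maximum total: 10992 ops/s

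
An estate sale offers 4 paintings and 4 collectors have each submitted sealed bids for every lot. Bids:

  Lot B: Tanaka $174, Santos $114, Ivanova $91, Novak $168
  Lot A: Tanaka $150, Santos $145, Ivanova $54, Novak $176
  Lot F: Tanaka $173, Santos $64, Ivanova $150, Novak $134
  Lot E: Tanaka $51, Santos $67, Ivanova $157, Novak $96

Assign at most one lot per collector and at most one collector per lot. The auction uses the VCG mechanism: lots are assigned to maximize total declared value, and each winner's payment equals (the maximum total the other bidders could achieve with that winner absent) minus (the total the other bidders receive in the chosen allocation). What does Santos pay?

Efficient allocation: Tanaka→Lot F ($173), Santos→Lot A ($145), Ivanova→Lot E ($157), Novak→Lot B ($168); total welfare W = $643.
Santos receives Lot A at value $145, so the others get W − 145 = $498.
Without Santos: best allocation of the remaining 3 bidders over all 4 lots is Tanaka→Lot B ($174), Ivanova→Lot E ($157), Novak→Lot A ($176), total $507.
VCG payment = (others' best without Santos) − (others' welfare with Santos) = 507 − 498 = $9.

Santos pays $9.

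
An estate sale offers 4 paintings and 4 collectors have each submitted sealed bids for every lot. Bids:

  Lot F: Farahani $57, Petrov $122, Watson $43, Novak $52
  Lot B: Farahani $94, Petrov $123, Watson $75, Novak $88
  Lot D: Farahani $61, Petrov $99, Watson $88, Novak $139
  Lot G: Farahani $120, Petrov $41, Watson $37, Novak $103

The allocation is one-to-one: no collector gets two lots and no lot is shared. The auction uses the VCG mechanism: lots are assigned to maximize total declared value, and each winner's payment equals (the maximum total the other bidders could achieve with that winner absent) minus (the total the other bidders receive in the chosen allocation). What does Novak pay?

Novak pays $14.

Efficient allocation: Farahani→Lot G ($120), Petrov→Lot F ($122), Watson→Lot B ($75), Novak→Lot D ($139); total welfare W = $456.
Novak receives Lot D at value $139, so the others get W − 139 = $317.
Without Novak: best allocation of the remaining 3 bidders over all 4 lots is Farahani→Lot G ($120), Petrov→Lot B ($123), Watson→Lot D ($88), total $331.
VCG payment = (others' best without Novak) − (others' welfare with Novak) = 331 − 317 = $14.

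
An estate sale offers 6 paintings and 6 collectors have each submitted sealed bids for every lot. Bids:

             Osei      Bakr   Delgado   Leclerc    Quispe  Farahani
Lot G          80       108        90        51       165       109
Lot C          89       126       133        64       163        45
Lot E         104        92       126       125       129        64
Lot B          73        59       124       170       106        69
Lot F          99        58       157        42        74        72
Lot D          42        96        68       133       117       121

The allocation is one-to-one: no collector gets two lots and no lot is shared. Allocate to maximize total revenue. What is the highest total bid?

This is a one-to-one assignment (maximum-weight bipartite matching).
Optimal: Osei→Lot E ($104), Bakr→Lot C ($126), Delgado→Lot F ($157), Leclerc→Lot B ($170), Quispe→Lot G ($165), Farahani→Lot D ($121) — total 104+126+157+170+165+121 = $843.
Column-greedy (each lot in turn goes to its best remaining collector) gives $664, worse by 179.
Next-best assignment: Osei→Lot E, Bakr→Lot G, Delgado→Lot F, Leclerc→Lot B, Quispe→Lot C, Farahani→Lot D = $823.
Swapping Quispe↔Leclerc (Quispe→Lot B $106, Leclerc→Lot G $51) loses 178.

Maximum total: $843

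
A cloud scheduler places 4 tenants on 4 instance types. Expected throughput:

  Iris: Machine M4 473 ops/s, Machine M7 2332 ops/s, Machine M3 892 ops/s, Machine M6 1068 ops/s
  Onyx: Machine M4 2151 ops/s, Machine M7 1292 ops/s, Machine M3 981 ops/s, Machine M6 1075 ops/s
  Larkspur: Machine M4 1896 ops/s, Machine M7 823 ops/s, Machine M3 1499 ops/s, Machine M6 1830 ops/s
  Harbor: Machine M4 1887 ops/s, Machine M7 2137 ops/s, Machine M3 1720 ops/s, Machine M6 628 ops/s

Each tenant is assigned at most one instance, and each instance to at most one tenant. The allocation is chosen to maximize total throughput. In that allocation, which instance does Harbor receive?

Optimal: Iris→Machine M7 (2332 ops/s), Onyx→Machine M4 (2151 ops/s), Larkspur→Machine M6 (1830 ops/s), Harbor→Machine M3 (1720 ops/s) — total 2332+2151+1830+1720 = 8033 ops/s.
Next-best assignment: Iris→Machine M7, Onyx→Machine M3, Larkspur→Machine M6, Harbor→Machine M4 = 7030 ops/s.
No other one-to-one assignment exceeds 8033 ops/s.
Harbor's own top instance is Machine M7 (2137 ops/s), but forcing Harbor→Machine M7 and reassigning the rest optimally gives only 7010 ops/s — worse by 1023.

Harbor receives Machine M3.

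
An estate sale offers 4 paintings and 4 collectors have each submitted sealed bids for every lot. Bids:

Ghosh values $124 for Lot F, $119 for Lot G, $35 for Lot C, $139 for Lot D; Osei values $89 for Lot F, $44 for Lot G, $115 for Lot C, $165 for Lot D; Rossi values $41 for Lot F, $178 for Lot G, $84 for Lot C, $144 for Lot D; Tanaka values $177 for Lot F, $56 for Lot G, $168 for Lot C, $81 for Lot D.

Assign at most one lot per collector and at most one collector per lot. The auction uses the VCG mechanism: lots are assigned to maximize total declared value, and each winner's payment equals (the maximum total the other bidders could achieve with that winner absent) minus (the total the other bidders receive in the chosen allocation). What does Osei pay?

Efficient allocation: Ghosh→Lot F ($124), Osei→Lot D ($165), Rossi→Lot G ($178), Tanaka→Lot C ($168); total welfare W = $635.
Osei receives Lot D at value $165, so the others get W − 165 = $470.
Without Osei: best allocation of the remaining 3 bidders over all 4 lots is Ghosh→Lot D ($139), Rossi→Lot G ($178), Tanaka→Lot F ($177), total $494.
VCG payment = (others' best without Osei) − (others' welfare with Osei) = 494 − 470 = $24.

Osei pays $24.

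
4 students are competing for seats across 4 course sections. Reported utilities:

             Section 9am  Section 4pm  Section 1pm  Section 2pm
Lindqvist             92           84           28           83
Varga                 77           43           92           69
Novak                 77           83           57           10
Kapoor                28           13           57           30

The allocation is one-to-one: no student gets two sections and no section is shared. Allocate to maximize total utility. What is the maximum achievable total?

Maximum total: 301 points

Optimal: Lindqvist→Section 9am (92 points), Varga→Section 2pm (69 points), Novak→Section 4pm (83 points), Kapoor→Section 1pm (57 points) — total 92+69+83+57 = 301 points.
Row-greedy (each student in turn takes its best remaining section) gives 297 points, worse by 4.
Next-best assignment: Lindqvist→Section 2pm, Varga→Section 9am, Novak→Section 4pm, Kapoor→Section 1pm = 300 points.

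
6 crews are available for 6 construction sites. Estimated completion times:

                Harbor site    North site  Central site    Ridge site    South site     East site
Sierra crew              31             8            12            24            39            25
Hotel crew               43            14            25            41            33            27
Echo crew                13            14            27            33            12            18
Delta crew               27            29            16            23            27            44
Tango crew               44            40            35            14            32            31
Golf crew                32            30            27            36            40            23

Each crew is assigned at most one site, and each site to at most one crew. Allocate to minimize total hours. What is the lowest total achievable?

Minimum total: 102 hours

Optimal: Sierra crew→Central site (12 hours), Hotel crew→North site (14 hours), Echo crew→South site (12 hours), Delta crew→Harbor site (27 hours), Tango crew→Ridge site (14 hours), Golf crew→East site (23 hours) — total 12+14+12+27+14+23 = 102 hours.
No other one-to-one assignment undercuts 102 hours.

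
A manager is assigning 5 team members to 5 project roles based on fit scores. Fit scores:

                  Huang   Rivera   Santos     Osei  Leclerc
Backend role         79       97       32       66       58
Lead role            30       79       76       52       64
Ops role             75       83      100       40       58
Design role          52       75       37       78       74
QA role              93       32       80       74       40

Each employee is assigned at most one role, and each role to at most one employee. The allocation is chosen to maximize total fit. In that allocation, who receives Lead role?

This is a one-to-one assignment (maximum-weight bipartite matching).
Optimal: Huang→QA role (93 pts), Rivera→Backend role (97 pts), Santos→Ops role (100 pts), Osei→Design role (78 pts), Leclerc→Lead role (64 pts) — total 93+97+100+78+64 = 432 pts.
Column-greedy (each role in turn goes to its best remaining employee) gives 366 pts, worse by 66.
Next-best assignment: Huang→QA role, Rivera→Backend role, Santos→Ops role, Osei→Lead role, Leclerc→Design role = 416 pts.
Swapping Huang↔Rivera (Huang→Backend role 79 pts, Rivera→QA role 32 pts) loses 79.
Leclerc's own top role is Design role (74 pts), but forcing Leclerc→Design role and reassigning the rest optimally gives only 416 pts — worse by 16.

Leclerc receives Lead role.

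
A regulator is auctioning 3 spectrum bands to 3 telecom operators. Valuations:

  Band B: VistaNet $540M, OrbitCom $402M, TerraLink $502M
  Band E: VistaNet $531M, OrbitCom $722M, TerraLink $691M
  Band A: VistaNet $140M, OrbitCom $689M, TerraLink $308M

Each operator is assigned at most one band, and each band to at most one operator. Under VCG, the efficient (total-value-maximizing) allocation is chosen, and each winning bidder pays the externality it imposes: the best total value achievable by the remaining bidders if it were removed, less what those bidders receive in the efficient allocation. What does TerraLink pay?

TerraLink pays $33M.

Efficient allocation: VistaNet→Band B ($540M), OrbitCom→Band A ($689M), TerraLink→Band E ($691M); total welfare W = $1920M.
TerraLink receives Band E at value $691M, so the others get W − 691 = $1229M.
Without TerraLink: best allocation of the remaining 2 bidders over all 3 bands is VistaNet→Band B ($540M), OrbitCom→Band E ($722M), total $1262M.
VCG payment = (others' best without TerraLink) − (others' welfare with TerraLink) = 1262 − 1229 = $33M.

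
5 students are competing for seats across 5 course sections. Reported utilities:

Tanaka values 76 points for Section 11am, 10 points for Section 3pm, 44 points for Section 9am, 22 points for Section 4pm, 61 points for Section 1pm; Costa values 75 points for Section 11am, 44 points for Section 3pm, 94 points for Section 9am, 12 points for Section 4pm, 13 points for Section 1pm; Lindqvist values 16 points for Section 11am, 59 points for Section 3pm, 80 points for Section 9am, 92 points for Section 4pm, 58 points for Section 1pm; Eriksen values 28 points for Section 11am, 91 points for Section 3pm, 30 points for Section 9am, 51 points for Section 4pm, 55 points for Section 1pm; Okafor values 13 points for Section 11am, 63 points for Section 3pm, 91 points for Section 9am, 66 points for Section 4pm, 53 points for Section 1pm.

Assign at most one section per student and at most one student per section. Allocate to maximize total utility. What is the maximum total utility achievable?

Optimal: Tanaka→Section 1pm (61 points), Costa→Section 11am (75 points), Lindqvist→Section 4pm (92 points), Eriksen→Section 3pm (91 points), Okafor→Section 9am (91 points) — total 61+75+92+91+91 = 410 points.
Max-entry greedy (repeatedly take the single best remaining cell) gives 406 points, worse by 4.
Swapping Okafor↔Lindqvist (Okafor→Section 4pm 66 points, Lindqvist→Section 9am 80 points) loses 37.

Maximum total: 410 points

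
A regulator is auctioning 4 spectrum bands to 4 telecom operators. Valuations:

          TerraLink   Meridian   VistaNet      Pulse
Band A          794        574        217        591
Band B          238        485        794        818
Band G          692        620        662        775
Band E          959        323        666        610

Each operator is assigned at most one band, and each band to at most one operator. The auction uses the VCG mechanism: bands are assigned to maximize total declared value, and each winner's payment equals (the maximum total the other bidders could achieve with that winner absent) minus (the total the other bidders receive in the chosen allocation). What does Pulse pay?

Pulse pays $46M.

Efficient allocation: TerraLink→Band E ($959M), Meridian→Band A ($574M), VistaNet→Band B ($794M), Pulse→Band G ($775M); total welfare W = $3102M.
Pulse receives Band G at value $775M, so the others get W − 775 = $2327M.
Without Pulse: best allocation of the remaining 3 bidders over all 4 bands is TerraLink→Band E ($959M), Meridian→Band G ($620M), VistaNet→Band B ($794M), total $2373M.
VCG payment = (others' best without Pulse) − (others' welfare with Pulse) = 2373 − 2327 = $46M.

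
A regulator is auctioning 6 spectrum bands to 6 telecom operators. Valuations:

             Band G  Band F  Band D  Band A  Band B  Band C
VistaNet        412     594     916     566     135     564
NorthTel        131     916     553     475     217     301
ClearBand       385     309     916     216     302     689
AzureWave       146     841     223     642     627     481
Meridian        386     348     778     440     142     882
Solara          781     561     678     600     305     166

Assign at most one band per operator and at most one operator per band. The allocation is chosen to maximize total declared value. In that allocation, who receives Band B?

This is a one-to-one assignment (maximum-weight bipartite matching).
Optimal: VistaNet→Band A ($566M), NorthTel→Band F ($916M), ClearBand→Band D ($916M), AzureWave→Band B ($627M), Meridian→Band C ($882M), Solara→Band G ($781M) — total 566+916+916+627+882+781 = $4688M.
Column-greedy (each band in turn goes to its best remaining operator) gives $4439M, worse by 249.
Next-best assignment: VistaNet→Band D, NorthTel→Band F, ClearBand→Band B, AzureWave→Band A, Meridian→Band C, Solara→Band G = $4439M.
Swapping AzureWave↔VistaNet (AzureWave→Band A $642M, VistaNet→Band B $135M) loses 416.
AzureWave's own top band is Band F ($841M), but forcing AzureWave→Band F and reassigning the rest optimally gives only $4203M — worse by 485.

AzureWave receives Band B.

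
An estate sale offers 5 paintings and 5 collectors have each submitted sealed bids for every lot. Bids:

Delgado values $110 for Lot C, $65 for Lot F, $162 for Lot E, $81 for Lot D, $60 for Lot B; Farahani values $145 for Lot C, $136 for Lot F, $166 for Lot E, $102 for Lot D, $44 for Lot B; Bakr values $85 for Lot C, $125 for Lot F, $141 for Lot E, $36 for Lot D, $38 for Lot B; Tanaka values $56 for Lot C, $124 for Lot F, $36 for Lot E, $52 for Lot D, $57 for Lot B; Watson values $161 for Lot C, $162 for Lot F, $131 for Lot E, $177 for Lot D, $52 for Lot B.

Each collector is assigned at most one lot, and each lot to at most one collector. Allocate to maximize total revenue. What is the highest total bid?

Max total: $666

Optimal: Delgado→Lot E ($162), Farahani→Lot C ($145), Bakr→Lot F ($125), Tanaka→Lot B ($57), Watson→Lot D ($177) — total 162+145+125+57+177 = $666.
Max-entry greedy (repeatedly take the single best remaining cell) gives $635, worse by 31.
Next-best assignment: Delgado→Lot B, Farahani→Lot C, Bakr→Lot E, Tanaka→Lot F, Watson→Lot D = $647.
No other one-to-one assignment exceeds $666.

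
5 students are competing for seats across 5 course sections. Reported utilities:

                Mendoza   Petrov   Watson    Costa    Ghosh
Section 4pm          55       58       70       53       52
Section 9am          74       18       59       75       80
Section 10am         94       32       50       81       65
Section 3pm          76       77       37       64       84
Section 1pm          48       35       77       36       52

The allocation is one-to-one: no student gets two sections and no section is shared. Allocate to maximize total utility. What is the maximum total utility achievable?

Max total: 388 points

Optimal: Mendoza→Section 10am (94 points), Petrov→Section 4pm (58 points), Watson→Section 1pm (77 points), Costa→Section 9am (75 points), Ghosh→Section 3pm (84 points) — total 94+58+77+75+84 = 388 points.
Row-greedy (each student in turn takes its best remaining section) gives 375 points, worse by 13.
Swapping Mendoza↔Ghosh (Mendoza→Section 3pm 76 points, Ghosh→Section 10am 65 points) loses 37.
No other one-to-one assignment exceeds 388 points.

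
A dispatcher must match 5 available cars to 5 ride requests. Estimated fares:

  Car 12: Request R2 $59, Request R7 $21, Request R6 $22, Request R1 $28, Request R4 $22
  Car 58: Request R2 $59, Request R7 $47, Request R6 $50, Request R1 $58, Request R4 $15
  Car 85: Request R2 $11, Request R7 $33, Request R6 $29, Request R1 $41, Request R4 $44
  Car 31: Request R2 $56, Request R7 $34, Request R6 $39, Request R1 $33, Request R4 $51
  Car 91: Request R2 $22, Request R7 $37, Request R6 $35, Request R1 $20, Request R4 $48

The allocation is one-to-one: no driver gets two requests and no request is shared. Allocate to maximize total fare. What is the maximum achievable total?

Max total: $238

Treat this as an assignment problem: match each driver to one request.
Optimal: Car 12→Request R2 ($59), Car 58→Request R6 ($50), Car 85→Request R1 ($41), Car 31→Request R4 ($51), Car 91→Request R7 ($37) — total 59+50+41+51+37 = $238.
Row-greedy (each driver in turn takes its best remaining request) gives $237, worse by 1.
Next-best assignment: Car 12→Request R2, Car 58→Request R1, Car 85→Request R7, Car 31→Request R6, Car 91→Request R4 = $237.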